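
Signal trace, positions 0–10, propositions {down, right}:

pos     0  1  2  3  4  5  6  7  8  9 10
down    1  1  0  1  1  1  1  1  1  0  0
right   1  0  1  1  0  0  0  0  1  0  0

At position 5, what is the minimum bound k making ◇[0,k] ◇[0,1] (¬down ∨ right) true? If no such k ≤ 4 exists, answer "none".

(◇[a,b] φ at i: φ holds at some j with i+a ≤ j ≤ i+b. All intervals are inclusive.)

Scan j = 5,6,… for ◇[0,1] (¬down ∨ right):
  j=5: fails
  j=6: fails
  j=7: holds
First hit at j=7, so smallest k = 7-5 = 2.

2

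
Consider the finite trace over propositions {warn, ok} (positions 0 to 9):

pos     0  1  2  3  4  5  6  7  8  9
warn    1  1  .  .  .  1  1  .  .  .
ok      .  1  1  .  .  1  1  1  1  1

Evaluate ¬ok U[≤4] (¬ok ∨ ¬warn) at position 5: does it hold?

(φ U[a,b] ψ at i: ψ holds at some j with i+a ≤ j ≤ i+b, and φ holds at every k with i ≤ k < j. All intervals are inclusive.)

Need some j in [5,9] with (¬ok ∨ ¬warn), and ¬ok at every k in [5,j-1].
  j=5: (¬ok ∨ ¬warn) false.
  j=6: (¬ok ∨ ¬warn) false.
  j=7: (¬ok ∨ ¬warn) holds, but ¬ok fails at k=5 → not this j.
  j=8: (¬ok ∨ ¬warn) holds, but ¬ok fails at k=5 → not this j.
  j=9: (¬ok ∨ ¬warn) holds, but ¬ok fails at k=5 → not this j.
No j in the window works → until fails.

No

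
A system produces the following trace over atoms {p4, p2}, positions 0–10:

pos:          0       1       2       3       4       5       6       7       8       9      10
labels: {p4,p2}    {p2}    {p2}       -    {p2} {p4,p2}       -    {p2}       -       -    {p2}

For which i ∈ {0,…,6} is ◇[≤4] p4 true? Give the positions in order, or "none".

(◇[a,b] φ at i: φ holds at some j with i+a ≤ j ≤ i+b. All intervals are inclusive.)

Evaluate at each i in [0,6]:
  i=0: ✓ (witness j=0)
  i=1: ✓ (witness j=5)
  i=2: ✓ (witness j=5)
  i=3: ✓ (witness j=5)
  i=4: ✓ (witness j=5)
  i=5: ✓ (witness j=5)
  i=6: ✗ (none in [6,10])

0, 1, 2, 3, 4, 5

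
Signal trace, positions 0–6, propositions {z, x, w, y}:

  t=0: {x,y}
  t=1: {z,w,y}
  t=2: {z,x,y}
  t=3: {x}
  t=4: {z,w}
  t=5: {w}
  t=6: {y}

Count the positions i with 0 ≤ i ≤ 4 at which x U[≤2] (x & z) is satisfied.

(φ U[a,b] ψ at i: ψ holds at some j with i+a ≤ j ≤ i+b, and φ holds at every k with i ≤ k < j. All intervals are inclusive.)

1

Evaluate at each i in [0,4]:
  i=0: ✗ (lhs fails at k=1 before rhs at j=2)
  i=1: ✗ (lhs fails at k=1 before rhs at j=2)
  i=2: ✓ (rhs at j=2)
  i=3: ✗ (no rhs in [3,5])
  i=4: ✗ (no rhs in [4,6])
Positions where it holds: {2} → 1.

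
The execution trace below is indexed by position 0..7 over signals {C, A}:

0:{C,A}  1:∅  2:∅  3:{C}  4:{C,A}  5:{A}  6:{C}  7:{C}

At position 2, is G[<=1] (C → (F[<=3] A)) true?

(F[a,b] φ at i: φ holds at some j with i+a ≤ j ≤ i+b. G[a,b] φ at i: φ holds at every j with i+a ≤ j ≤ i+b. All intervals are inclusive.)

Yes

Check (C → (F[<=3] A)) at every j in [2,3]:
  j=2: antecedent false → ✓
  j=3: antecedent true; consequent holds (witness at 4) → ✓
All positions satisfy it → formula holds.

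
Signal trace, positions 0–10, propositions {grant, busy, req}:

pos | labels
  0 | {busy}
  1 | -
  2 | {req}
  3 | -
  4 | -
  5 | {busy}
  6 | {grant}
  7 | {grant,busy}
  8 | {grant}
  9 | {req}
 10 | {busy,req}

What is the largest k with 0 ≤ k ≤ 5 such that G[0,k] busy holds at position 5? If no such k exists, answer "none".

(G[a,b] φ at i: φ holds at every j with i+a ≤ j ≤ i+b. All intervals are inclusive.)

0

busy must hold from j=5 onward; find where it first fails.
  j=5: holds
  j=6: fails
Holds on [5,5], so largest k = 0.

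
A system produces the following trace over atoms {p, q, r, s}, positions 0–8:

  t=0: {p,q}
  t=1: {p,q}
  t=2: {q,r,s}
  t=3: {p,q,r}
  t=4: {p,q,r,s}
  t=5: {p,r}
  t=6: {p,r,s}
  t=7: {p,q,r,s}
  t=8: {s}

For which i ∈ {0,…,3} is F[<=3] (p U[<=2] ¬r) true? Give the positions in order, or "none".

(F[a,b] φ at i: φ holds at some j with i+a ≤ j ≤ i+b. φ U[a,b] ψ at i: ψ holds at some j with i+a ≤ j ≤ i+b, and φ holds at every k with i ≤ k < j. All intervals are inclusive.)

Evaluate at each i in [0,3]:
  i=0: ✓ (witness j=0)
  i=1: ✓ (witness j=1)
  i=2: ✗ (none in [2,5])
  i=3: ✓ (witness j=6)

0, 1, 3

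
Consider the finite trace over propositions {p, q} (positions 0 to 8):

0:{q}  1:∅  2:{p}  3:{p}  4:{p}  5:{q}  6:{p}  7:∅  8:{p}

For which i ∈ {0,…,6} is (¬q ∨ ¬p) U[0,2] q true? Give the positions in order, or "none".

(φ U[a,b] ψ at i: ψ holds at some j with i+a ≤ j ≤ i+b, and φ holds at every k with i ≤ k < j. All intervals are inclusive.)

Evaluate at each i in [0,6]:
  i=0: ✓ (rhs at j=0)
  i=1: ✗ (no rhs in [1,3])
  i=2: ✗ (no rhs in [2,4])
  i=3: ✓ (rhs at j=5; lhs holds on [3,4])
  i=4: ✓ (rhs at j=5; lhs holds on [4,4])
  i=5: ✓ (rhs at j=5)
  i=6: ✗ (no rhs in [6,8])

0, 3, 4, 5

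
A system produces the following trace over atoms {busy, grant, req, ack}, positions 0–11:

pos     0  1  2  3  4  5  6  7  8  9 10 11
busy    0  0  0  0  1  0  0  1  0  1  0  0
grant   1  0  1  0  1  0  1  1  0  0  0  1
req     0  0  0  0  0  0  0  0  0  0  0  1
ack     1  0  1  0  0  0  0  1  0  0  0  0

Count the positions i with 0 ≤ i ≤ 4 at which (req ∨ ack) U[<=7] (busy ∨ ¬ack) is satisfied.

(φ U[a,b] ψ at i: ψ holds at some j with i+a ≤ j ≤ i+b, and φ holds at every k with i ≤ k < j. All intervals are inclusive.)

Evaluate at each i in [0,4]:
  i=0: ✓ (rhs at j=1; lhs holds on [0,0])
  i=1: ✓ (rhs at j=1)
  i=2: ✓ (rhs at j=3; lhs holds on [2,2])
  i=3: ✓ (rhs at j=3)
  i=4: ✓ (rhs at j=4)
Positions where it holds: {0, 1, 2, 3, 4} → 5.

5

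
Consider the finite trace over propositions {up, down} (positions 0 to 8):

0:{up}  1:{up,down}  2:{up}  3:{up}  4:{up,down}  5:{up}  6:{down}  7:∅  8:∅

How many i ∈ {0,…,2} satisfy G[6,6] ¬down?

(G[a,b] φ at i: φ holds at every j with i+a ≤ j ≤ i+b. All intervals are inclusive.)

2

Evaluate at each i in [0,2]:
  i=0: ✗ (fails at j=6)
  i=1: ✓ (all of [7,7])
  i=2: ✓ (all of [8,8])
Positions where it holds: {1, 2} → 2.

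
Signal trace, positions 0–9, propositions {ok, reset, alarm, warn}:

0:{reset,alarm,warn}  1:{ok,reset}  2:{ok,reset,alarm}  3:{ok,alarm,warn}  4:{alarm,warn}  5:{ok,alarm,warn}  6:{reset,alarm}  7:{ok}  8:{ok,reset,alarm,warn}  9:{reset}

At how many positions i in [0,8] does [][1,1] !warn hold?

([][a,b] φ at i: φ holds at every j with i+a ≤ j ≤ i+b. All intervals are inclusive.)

Evaluate at each i in [0,8]:
  i=0: ✓ (all of [1,1])
  i=1: ✓ (all of [2,2])
  i=2: ✗ (fails at j=3)
  i=3: ✗ (fails at j=4)
  i=4: ✗ (fails at j=5)
  i=5: ✓ (all of [6,6])
  i=6: ✓ (all of [7,7])
  i=7: ✗ (fails at j=8)
  i=8: ✓ (all of [9,9])
Positions where it holds: {0, 1, 5, 6, 8} → 5.

5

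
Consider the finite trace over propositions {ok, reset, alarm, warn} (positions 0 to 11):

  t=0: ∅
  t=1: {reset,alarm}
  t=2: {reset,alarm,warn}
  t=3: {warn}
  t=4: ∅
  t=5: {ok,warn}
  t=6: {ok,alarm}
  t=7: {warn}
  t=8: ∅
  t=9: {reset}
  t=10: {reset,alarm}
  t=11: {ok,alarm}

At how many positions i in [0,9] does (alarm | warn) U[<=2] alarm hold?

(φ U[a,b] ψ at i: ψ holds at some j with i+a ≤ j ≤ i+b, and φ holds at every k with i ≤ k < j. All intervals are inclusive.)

4

Evaluate at each i in [0,9]:
  i=0: ✗ (lhs fails at k=0 before rhs at j=1)
  i=1: ✓ (rhs at j=1)
  i=2: ✓ (rhs at j=2)
  i=3: ✗ (no rhs in [3,5])
  i=4: ✗ (lhs fails at k=4 before rhs at j=6)
  i=5: ✓ (rhs at j=6; lhs holds on [5,5])
  i=6: ✓ (rhs at j=6)
  i=7: ✗ (no rhs in [7,9])
  i=8: ✗ (lhs fails at k=8 before rhs at j=10)
  i=9: ✗ (lhs fails at k=9 before rhs at j=10)
Positions where it holds: {1, 2, 5, 6} → 4.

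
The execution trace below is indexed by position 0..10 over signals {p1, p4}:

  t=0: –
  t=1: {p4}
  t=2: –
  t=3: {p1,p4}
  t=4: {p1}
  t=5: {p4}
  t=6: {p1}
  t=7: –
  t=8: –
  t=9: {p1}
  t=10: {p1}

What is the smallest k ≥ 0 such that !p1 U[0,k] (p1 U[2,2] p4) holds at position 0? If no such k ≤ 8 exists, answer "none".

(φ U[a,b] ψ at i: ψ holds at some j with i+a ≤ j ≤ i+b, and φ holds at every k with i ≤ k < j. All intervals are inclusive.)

3

Need earliest j ≥ 0 with (p1 U[2,2] p4), and !p1 at every k in [0,j-1].
  j=0: rhs fails.
  j=1: rhs fails.
  j=2: rhs fails.
  j=3: rhs holds; lhs holds on [0,2]. k = 3.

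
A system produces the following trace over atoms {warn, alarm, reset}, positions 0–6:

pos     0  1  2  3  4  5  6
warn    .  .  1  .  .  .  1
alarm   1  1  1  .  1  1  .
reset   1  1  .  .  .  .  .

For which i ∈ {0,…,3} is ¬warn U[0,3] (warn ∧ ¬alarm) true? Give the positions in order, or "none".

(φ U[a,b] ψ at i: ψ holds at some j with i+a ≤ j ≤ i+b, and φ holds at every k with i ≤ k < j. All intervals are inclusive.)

3

Evaluate at each i in [0,3]:
  i=0: ✗ (no rhs in [0,3])
  i=1: ✗ (no rhs in [1,4])
  i=2: ✗ (no rhs in [2,5])
  i=3: ✓ (rhs at j=6; lhs holds on [3,5])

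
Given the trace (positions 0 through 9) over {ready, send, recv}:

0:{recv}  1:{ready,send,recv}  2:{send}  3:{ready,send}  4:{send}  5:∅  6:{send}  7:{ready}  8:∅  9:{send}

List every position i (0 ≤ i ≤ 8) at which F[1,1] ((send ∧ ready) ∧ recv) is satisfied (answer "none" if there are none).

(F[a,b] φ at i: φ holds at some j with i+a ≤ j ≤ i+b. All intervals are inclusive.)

Evaluate at each i in [0,8]:
  i=0: ✓ (witness j=1)
  i=1: ✗ (none in [2,2])
  i=2: ✗ (none in [3,3])
  i=3: ✗ (none in [4,4])
  i=4: ✗ (none in [5,5])
  i=5: ✗ (none in [6,6])
  i=6: ✗ (none in [7,7])
  i=7: ✗ (none in [8,8])
  i=8: ✗ (none in [9,9])

0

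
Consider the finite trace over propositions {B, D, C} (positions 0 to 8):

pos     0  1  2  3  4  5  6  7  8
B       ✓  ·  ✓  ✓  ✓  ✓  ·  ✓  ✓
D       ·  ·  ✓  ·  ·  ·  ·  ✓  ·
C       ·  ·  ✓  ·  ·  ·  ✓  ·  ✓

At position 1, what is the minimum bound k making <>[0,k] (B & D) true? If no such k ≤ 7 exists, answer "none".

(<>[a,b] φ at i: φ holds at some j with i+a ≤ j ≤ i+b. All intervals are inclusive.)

Scan j = 1,2,… for (B & D):
  j=1: fails
  j=2: holds
First hit at j=2, so smallest k = 2-1 = 1.

1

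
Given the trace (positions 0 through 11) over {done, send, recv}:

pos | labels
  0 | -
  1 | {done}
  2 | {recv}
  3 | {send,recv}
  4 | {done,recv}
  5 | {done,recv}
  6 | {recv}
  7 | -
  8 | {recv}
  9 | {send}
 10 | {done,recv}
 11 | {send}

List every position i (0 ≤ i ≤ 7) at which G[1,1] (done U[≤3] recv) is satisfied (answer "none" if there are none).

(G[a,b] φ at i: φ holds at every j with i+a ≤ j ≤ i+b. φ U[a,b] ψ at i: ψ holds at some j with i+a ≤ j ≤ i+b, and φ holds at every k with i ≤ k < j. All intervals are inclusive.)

Evaluate at each i in [0,7]:
  i=0: ✓ (all of [1,1])
  i=1: ✓ (all of [2,2])
  i=2: ✓ (all of [3,3])
  i=3: ✓ (all of [4,4])
  i=4: ✓ (all of [5,5])
  i=5: ✓ (all of [6,6])
  i=6: ✗ (fails at j=7)
  i=7: ✓ (all of [8,8])

0, 1, 2, 3, 4, 5, 7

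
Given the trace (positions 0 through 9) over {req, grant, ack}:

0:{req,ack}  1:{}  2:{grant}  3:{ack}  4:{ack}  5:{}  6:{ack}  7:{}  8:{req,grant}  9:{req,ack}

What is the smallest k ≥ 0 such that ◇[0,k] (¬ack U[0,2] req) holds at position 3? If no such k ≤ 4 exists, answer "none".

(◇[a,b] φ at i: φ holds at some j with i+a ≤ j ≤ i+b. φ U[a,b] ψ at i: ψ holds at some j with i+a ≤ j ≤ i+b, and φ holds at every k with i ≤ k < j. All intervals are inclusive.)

4

Scan j = 3,4,… for (¬ack U[0,2] req):
  j=3: fails
  j=4: fails
  j=5: fails
  j=6: fails
  j=7: holds
First hit at j=7, so smallest k = 7-3 = 4.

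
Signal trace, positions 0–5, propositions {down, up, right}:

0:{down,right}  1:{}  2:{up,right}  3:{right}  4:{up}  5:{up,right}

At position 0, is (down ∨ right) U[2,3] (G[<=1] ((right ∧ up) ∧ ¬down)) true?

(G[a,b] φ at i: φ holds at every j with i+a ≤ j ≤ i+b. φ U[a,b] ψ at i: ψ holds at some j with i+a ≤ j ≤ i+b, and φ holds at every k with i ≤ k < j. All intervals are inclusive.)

False

Need some j in [2,3] with G[<=1] ((right ∧ up) ∧ ¬down), and (down ∨ right) at every k in [0,j-1].
  j=2: G[<=1] ((right ∧ up) ∧ ¬down) — fails at 3.
  j=3: G[<=1] ((right ∧ up) ∧ ¬down) — fails at 3.
No j in the window works → until fails.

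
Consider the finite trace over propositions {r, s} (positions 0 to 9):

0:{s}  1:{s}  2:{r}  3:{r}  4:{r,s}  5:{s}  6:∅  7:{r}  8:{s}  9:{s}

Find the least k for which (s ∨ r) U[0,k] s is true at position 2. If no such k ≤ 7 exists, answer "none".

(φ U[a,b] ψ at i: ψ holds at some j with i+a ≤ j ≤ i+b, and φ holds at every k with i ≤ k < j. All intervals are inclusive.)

Need earliest j ≥ 2 with s, and (s ∨ r) at every k in [2,j-1].
  j=2: rhs fails.
  j=3: rhs fails.
  j=4: rhs holds; lhs holds on [2,3]. k = 2.

2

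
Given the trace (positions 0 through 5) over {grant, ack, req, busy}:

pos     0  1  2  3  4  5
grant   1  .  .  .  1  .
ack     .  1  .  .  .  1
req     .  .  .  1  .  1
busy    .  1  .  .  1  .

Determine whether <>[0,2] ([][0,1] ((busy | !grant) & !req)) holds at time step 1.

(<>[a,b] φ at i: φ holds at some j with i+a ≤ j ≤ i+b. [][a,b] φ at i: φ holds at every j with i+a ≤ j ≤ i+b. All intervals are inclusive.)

Holds

Check [][0,1] ((busy | !grant) & !req) at each j in [1,3]:
  j=1: holds on [1,2]
  j=2: fails at 3
  j=3: fails at 3
Found at j=1 → formula holds.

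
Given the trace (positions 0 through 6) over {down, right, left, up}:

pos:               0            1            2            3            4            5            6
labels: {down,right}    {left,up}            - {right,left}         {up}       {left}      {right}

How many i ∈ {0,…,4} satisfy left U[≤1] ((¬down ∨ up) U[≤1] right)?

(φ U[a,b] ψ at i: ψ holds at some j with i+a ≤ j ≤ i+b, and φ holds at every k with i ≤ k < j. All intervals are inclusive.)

4

Evaluate at each i in [0,4]:
  i=0: ✓ (rhs at j=0)
  i=1: ✓ (rhs at j=2; lhs holds on [1,1])
  i=2: ✓ (rhs at j=2)
  i=3: ✓ (rhs at j=3)
  i=4: ✗ (lhs fails at k=4 before rhs at j=5)
Positions where it holds: {0, 1, 2, 3} → 4.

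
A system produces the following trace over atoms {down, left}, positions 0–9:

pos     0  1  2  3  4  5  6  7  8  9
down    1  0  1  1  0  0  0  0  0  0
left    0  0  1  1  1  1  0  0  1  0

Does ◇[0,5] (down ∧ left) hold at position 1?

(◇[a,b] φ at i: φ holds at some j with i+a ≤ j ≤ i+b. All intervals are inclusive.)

Yes

Check (down ∧ left) at each j in [1,6]:
  j=1: false
  j=2: true
  j=3: true
  j=4: false
  j=5: false
  j=6: false
Found at j=2 → formula holds.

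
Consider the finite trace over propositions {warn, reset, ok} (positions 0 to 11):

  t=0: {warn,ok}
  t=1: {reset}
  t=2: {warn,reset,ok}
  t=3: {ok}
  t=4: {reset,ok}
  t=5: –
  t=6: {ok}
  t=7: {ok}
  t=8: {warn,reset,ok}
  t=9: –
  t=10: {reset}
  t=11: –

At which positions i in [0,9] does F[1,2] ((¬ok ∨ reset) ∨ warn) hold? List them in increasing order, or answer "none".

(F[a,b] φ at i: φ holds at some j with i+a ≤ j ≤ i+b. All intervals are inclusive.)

Evaluate at each i in [0,9]:
  i=0: ✓ (witness j=1)
  i=1: ✓ (witness j=2)
  i=2: ✓ (witness j=4)
  i=3: ✓ (witness j=4)
  i=4: ✓ (witness j=5)
  i=5: ✗ (none in [6,7])
  i=6: ✓ (witness j=8)
  i=7: ✓ (witness j=8)
  i=8: ✓ (witness j=9)
  i=9: ✓ (witness j=10)

0, 1, 2, 3, 4, 6, 7, 8, 9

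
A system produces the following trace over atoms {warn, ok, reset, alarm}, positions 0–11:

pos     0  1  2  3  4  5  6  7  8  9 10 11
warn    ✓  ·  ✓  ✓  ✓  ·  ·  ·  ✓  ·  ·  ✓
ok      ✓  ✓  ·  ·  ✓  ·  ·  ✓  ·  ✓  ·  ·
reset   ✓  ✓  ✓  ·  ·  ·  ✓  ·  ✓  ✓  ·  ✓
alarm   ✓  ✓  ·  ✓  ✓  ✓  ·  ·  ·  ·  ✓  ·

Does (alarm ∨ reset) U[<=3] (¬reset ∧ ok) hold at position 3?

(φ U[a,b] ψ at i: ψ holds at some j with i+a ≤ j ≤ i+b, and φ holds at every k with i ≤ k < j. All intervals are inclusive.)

Need some j in [3,6] with (¬reset ∧ ok), and (alarm ∨ reset) at every k in [3,j-1].
  j=3: (¬reset ∧ ok) false.
  j=4: (¬reset ∧ ok) holds; (alarm ∨ reset) holds at every k in [3,3] → satisfied.

True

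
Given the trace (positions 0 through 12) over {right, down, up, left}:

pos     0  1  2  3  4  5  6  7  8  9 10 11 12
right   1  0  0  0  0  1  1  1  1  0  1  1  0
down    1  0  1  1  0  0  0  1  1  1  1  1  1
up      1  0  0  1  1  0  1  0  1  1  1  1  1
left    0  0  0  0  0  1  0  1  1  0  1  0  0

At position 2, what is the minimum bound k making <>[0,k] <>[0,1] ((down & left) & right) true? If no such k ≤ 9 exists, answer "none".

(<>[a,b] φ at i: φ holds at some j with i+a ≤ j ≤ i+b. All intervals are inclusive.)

Scan j = 2,3,… for <>[0,1] ((down & left) & right):
  j=2: fails
  j=3: fails
  j=4: fails
  j=5: fails
  j=6: holds
First hit at j=6, so smallest k = 6-2 = 4.

4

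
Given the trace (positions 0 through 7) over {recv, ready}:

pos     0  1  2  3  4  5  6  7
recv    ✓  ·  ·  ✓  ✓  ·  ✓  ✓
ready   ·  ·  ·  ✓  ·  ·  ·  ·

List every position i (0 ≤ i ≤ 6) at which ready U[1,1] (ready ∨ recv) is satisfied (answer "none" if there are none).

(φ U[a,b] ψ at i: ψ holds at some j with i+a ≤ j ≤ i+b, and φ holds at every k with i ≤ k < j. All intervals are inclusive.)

3

Evaluate at each i in [0,6]:
  i=0: ✗ (no rhs in [1,1])
  i=1: ✗ (no rhs in [2,2])
  i=2: ✗ (lhs fails at k=2 before rhs at j=3)
  i=3: ✓ (rhs at j=4; lhs holds on [3,3])
  i=4: ✗ (no rhs in [5,5])
  i=5: ✗ (lhs fails at k=5 before rhs at j=6)
  i=6: ✗ (lhs fails at k=6 before rhs at j=7)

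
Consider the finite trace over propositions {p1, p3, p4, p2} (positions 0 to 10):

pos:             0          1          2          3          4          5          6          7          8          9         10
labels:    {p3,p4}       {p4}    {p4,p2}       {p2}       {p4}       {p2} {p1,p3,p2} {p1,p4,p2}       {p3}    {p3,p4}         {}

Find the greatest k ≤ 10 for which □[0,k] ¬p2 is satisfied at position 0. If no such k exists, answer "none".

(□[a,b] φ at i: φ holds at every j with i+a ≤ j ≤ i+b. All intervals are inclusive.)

¬p2 must hold from j=0 onward; find where it first fails.
  j=0: holds
  j=1: holds
  j=2: fails
Holds on [0,1], so largest k = 1.

1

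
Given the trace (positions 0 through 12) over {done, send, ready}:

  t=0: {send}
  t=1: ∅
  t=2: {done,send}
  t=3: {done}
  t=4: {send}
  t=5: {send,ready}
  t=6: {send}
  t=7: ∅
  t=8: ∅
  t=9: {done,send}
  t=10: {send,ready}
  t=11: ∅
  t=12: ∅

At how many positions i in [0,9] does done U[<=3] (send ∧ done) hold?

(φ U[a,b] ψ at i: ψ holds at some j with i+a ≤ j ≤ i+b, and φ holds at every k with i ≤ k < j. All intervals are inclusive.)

2

Evaluate at each i in [0,9]:
  i=0: ✗ (lhs fails at k=0 before rhs at j=2)
  i=1: ✗ (lhs fails at k=1 before rhs at j=2)
  i=2: ✓ (rhs at j=2)
  i=3: ✗ (no rhs in [3,6])
  i=4: ✗ (no rhs in [4,7])
  i=5: ✗ (no rhs in [5,8])
  i=6: ✗ (lhs fails at k=6 before rhs at j=9)
  i=7: ✗ (lhs fails at k=7 before rhs at j=9)
  i=8: ✗ (lhs fails at k=8 before rhs at j=9)
  i=9: ✓ (rhs at j=9)
Positions where it holds: {2, 9} → 2.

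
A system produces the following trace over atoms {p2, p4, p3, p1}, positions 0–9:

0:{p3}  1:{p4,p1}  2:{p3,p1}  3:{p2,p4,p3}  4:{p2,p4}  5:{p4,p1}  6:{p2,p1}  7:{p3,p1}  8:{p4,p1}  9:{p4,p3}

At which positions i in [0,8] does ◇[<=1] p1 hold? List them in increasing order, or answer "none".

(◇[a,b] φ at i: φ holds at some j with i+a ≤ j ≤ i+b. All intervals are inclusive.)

Evaluate at each i in [0,8]:
  i=0: ✓ (witness j=1)
  i=1: ✓ (witness j=1)
  i=2: ✓ (witness j=2)
  i=3: ✗ (none in [3,4])
  i=4: ✓ (witness j=5)
  i=5: ✓ (witness j=5)
  i=6: ✓ (witness j=6)
  i=7: ✓ (witness j=7)
  i=8: ✓ (witness j=8)

0, 1, 2, 4, 5, 6, 7, 8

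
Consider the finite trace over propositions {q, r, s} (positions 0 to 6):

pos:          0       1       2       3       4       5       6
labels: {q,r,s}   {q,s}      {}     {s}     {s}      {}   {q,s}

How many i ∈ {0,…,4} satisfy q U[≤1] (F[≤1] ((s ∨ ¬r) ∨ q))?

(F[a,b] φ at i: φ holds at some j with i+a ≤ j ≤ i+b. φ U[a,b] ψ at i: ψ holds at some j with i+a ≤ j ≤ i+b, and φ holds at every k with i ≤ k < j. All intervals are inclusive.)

5

Evaluate at each i in [0,4]:
  i=0: ✓ (rhs at j=0)
  i=1: ✓ (rhs at j=1)
  i=2: ✓ (rhs at j=2)
  i=3: ✓ (rhs at j=3)
  i=4: ✓ (rhs at j=4)
Positions where it holds: {0, 1, 2, 3, 4} → 5.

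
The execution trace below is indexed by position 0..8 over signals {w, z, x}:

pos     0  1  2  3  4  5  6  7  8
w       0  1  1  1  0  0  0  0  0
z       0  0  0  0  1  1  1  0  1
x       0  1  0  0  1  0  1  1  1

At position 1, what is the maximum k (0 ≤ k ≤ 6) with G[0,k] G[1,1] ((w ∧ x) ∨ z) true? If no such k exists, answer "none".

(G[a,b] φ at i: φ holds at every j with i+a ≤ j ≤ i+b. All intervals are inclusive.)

none

G[1,1] ((w ∧ x) ∨ z) must hold from j=1 onward; find where it first fails.
  j=1: fails → no k works.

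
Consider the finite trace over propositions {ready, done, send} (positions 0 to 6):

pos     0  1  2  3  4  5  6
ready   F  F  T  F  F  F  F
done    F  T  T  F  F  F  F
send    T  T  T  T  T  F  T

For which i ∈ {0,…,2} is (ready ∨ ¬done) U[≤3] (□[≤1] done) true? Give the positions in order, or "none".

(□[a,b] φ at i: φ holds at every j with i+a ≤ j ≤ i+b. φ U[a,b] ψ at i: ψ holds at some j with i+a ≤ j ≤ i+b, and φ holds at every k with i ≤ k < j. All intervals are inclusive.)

0, 1

Evaluate at each i in [0,2]:
  i=0: ✓ (rhs at j=1; lhs holds on [0,0])
  i=1: ✓ (rhs at j=1)
  i=2: ✗ (no rhs in [2,5])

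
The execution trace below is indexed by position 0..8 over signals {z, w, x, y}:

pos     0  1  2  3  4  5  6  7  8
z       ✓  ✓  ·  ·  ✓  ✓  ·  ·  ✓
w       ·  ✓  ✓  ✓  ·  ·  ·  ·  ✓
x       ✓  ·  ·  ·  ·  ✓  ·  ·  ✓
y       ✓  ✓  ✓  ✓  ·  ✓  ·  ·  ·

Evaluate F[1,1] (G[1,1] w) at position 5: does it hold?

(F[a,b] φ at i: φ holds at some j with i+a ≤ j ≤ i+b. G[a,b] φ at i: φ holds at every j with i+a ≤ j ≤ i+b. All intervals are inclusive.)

Check G[1,1] w at each j in [6,6]:
  j=6: fails at 7
No position in the window satisfies it → formula fails.

Does not hold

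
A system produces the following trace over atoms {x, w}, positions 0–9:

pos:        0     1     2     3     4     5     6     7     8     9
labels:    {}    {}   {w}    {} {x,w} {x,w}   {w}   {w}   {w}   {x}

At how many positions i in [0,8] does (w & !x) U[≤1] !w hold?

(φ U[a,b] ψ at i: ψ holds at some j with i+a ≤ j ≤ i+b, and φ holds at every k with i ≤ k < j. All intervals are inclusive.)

5

Evaluate at each i in [0,8]:
  i=0: ✓ (rhs at j=0)
  i=1: ✓ (rhs at j=1)
  i=2: ✓ (rhs at j=3; lhs holds on [2,2])
  i=3: ✓ (rhs at j=3)
  i=4: ✗ (no rhs in [4,5])
  i=5: ✗ (no rhs in [5,6])
  i=6: ✗ (no rhs in [6,7])
  i=7: ✗ (no rhs in [7,8])
  i=8: ✓ (rhs at j=9; lhs holds on [8,8])
Positions where it holds: {0, 1, 2, 3, 8} → 5.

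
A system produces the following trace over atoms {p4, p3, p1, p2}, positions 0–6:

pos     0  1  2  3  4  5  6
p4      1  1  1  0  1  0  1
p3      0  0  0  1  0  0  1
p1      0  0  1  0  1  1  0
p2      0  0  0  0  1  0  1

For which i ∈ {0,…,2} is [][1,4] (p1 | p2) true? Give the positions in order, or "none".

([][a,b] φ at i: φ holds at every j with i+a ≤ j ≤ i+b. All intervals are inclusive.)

Evaluate at each i in [0,2]:
  i=0: ✗ (fails at j=1)
  i=1: ✗ (fails at j=3)
  i=2: ✗ (fails at j=3)

none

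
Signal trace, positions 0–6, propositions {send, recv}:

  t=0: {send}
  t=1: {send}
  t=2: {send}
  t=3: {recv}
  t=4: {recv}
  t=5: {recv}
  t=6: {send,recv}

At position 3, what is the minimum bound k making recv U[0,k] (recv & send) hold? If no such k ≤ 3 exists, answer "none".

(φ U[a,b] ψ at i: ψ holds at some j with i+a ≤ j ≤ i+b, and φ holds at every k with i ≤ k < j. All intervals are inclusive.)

Need earliest j ≥ 3 with (recv & send), and recv at every k in [3,j-1].
  j=3: rhs fails.
  j=4: rhs fails.
  j=5: rhs fails.
  j=6: rhs holds; lhs holds on [3,5]. k = 3.

3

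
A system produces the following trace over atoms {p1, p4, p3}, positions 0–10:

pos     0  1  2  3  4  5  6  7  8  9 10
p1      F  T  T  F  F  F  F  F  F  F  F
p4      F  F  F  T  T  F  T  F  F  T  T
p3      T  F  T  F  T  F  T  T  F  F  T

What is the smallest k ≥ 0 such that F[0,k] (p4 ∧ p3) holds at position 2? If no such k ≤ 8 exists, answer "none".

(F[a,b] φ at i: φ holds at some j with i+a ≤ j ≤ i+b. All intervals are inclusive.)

Scan j = 2,3,… for (p4 ∧ p3):
  j=2: fails
  j=3: fails
  j=4: holds
First hit at j=4, so smallest k = 4-2 = 2.

2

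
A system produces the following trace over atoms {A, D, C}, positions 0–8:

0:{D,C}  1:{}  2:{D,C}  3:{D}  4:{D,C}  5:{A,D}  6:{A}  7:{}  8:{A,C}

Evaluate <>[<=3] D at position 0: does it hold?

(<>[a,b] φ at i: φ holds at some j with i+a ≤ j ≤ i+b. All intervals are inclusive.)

Check D at each j in [0,3]:
  j=0: true
  j=1: false
  j=2: true
  j=3: true
Found at j=0 → formula holds.

Holds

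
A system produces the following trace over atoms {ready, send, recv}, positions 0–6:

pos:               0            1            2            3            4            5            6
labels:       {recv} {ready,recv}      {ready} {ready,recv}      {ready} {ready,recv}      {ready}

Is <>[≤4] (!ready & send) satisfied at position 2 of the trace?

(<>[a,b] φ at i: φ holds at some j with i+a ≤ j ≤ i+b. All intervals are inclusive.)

False

Check (!ready & send) at each j in [2,6]:
  j=2: false
  j=3: false
  j=4: false
  j=5: false
  j=6: false
No position in the window satisfies it → formula fails.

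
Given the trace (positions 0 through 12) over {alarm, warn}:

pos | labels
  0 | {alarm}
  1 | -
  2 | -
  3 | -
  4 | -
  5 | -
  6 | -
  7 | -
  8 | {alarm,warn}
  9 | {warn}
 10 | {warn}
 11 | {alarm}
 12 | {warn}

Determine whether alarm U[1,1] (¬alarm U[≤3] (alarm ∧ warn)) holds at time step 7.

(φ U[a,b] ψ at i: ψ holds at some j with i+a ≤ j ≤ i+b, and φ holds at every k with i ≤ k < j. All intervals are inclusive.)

Need some j in [8,8] with (¬alarm U[≤3] (alarm ∧ warn)), and alarm at every k in [7,j-1].
  j=8: (¬alarm U[≤3] (alarm ∧ warn)) holds, but alarm fails at k=7 → not this j.
No j in the window works → until fails.

False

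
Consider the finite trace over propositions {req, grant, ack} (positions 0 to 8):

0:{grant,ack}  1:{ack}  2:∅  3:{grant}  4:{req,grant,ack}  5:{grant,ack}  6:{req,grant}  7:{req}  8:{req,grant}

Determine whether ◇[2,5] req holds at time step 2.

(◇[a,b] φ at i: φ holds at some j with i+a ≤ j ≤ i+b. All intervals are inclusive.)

Holds

Check req at each j in [4,7]:
  j=4: true
  j=5: false
  j=6: true
  j=7: true
Found at j=4 → formula holds.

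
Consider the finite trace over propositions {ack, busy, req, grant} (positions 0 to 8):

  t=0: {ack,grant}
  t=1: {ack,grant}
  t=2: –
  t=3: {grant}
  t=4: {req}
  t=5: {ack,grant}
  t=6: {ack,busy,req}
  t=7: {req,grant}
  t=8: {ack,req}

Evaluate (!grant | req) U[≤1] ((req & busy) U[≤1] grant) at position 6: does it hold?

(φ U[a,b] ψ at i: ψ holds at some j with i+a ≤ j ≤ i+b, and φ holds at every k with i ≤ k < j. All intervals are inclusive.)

Need some j in [6,7] with ((req & busy) U[≤1] grant), and (!grant | req) at every k in [6,j-1].
  j=6: ((req & busy) U[≤1] grant) holds; no prefix to check → satisfied.

True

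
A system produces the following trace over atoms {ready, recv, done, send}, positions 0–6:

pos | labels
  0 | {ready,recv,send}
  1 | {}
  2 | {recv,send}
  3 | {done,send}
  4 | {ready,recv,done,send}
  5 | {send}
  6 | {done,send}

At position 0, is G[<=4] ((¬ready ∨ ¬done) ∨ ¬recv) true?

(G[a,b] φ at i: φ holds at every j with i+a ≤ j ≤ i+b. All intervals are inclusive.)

Check ((¬ready ∨ ¬done) ∨ ¬recv) at every j in [0,4]:
  j=0: true
  j=1: true
  j=2: true
  j=3: true
  j=4: false
Fails at j=4 → formula fails.

Does not hold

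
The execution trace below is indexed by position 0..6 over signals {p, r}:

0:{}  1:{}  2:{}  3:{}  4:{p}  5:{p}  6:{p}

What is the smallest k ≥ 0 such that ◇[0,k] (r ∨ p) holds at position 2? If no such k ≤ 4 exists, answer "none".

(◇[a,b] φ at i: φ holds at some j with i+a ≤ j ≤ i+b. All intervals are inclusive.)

Scan j = 2,3,… for (r ∨ p):
  j=2: fails
  j=3: fails
  j=4: holds
First hit at j=4, so smallest k = 4-2 = 2.

2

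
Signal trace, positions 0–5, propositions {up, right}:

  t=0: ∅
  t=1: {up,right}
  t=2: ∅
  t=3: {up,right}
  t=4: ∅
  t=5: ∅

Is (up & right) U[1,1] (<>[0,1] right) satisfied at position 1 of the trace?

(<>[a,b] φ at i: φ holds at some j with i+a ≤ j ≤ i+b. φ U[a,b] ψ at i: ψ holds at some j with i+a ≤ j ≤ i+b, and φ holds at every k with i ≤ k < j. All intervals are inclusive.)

Yes

Need some j in [2,2] with <>[0,1] right, and (up & right) at every k in [1,j-1].
  j=2: <>[0,1] right holds; (up & right) holds at every k in [1,1] → satisfied.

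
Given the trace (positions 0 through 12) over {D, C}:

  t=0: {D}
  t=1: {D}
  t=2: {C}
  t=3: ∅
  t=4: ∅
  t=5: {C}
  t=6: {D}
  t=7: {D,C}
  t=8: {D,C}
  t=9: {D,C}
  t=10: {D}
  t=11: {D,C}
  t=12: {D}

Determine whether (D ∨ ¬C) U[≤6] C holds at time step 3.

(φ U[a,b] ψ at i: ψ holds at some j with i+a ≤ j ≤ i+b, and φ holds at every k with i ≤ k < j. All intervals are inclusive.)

Yes

Need some j in [3,9] with C, and (D ∨ ¬C) at every k in [3,j-1].
  j=3: C false.
  j=4: C false.
  j=5: C holds; (D ∨ ¬C) holds at every k in [3,4] → satisfied.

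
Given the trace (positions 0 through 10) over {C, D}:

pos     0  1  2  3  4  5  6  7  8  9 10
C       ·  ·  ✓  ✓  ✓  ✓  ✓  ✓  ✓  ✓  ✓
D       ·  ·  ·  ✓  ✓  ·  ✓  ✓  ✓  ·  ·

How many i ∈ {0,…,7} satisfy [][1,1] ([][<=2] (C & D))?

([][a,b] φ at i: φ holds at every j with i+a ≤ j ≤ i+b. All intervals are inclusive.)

1

Evaluate at each i in [0,7]:
  i=0: ✗ (fails at j=1)
  i=1: ✗ (fails at j=2)
  i=2: ✗ (fails at j=3)
  i=3: ✗ (fails at j=4)
  i=4: ✗ (fails at j=5)
  i=5: ✓ (all of [6,6])
  i=6: ✗ (fails at j=7)
  i=7: ✗ (fails at j=8)
Positions where it holds: {5} → 1.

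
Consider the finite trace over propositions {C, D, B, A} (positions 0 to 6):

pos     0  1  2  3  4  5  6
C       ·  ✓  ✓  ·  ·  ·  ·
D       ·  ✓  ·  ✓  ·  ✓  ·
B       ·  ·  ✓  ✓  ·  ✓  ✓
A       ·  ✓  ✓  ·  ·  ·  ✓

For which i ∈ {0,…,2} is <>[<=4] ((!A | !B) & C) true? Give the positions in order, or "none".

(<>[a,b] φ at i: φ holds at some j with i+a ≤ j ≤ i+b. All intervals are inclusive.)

0, 1

Evaluate at each i in [0,2]:
  i=0: ✓ (witness j=1)
  i=1: ✓ (witness j=1)
  i=2: ✗ (none in [2,6])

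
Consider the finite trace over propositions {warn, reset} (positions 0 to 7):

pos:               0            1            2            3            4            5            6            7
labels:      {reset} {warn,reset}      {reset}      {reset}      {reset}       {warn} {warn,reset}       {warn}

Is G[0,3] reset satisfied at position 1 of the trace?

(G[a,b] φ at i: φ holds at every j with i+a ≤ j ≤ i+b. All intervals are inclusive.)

Yes

Check reset at every j in [1,4]:
  j=1: true
  j=2: true
  j=3: true
  j=4: true
All positions satisfy it → formula holds.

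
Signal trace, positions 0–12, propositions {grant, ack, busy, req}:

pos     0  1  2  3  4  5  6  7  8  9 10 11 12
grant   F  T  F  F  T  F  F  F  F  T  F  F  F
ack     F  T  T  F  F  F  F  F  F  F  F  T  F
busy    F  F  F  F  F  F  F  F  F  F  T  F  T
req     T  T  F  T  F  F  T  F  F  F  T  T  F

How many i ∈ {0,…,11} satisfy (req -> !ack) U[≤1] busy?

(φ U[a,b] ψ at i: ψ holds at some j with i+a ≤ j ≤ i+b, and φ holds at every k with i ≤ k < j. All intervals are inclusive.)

Evaluate at each i in [0,11]:
  i=0: ✗ (no rhs in [0,1])
  i=1: ✗ (no rhs in [1,2])
  i=2: ✗ (no rhs in [2,3])
  i=3: ✗ (no rhs in [3,4])
  i=4: ✗ (no rhs in [4,5])
  i=5: ✗ (no rhs in [5,6])
  i=6: ✗ (no rhs in [6,7])
  i=7: ✗ (no rhs in [7,8])
  i=8: ✗ (no rhs in [8,9])
  i=9: ✓ (rhs at j=10; lhs holds on [9,9])
  i=10: ✓ (rhs at j=10)
  i=11: ✗ (lhs fails at k=11 before rhs at j=12)
Positions where it holds: {9, 10} → 2.

2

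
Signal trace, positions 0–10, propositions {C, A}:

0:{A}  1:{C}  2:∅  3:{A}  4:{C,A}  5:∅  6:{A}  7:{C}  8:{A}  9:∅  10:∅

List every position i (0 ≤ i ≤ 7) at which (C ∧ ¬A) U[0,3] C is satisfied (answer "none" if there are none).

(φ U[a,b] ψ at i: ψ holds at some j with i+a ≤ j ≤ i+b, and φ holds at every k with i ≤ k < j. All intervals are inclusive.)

Evaluate at each i in [0,7]:
  i=0: ✗ (lhs fails at k=0 before rhs at j=1)
  i=1: ✓ (rhs at j=1)
  i=2: ✗ (lhs fails at k=2 before rhs at j=4)
  i=3: ✗ (lhs fails at k=3 before rhs at j=4)
  i=4: ✓ (rhs at j=4)
  i=5: ✗ (lhs fails at k=5 before rhs at j=7)
  i=6: ✗ (lhs fails at k=6 before rhs at j=7)
  i=7: ✓ (rhs at j=7)

1, 4, 7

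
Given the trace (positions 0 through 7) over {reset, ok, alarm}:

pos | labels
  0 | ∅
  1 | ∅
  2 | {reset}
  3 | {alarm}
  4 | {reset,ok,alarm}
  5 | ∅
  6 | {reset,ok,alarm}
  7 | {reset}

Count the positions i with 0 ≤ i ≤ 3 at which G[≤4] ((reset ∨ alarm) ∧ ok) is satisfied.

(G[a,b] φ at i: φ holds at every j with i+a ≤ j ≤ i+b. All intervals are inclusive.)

0

Evaluate at each i in [0,3]:
  i=0: ✗ (fails at j=0)
  i=1: ✗ (fails at j=1)
  i=2: ✗ (fails at j=2)
  i=3: ✗ (fails at j=3)
Positions where it holds: {} → 0.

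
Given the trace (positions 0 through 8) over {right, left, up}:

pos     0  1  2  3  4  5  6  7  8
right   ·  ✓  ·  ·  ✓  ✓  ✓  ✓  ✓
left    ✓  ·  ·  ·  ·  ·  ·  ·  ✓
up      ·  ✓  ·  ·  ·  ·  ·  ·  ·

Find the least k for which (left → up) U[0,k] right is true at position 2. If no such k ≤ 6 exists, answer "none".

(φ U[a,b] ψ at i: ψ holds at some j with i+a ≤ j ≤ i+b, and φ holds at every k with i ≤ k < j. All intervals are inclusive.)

Need earliest j ≥ 2 with right, and (left → up) at every k in [2,j-1].
  j=2: rhs fails.
  j=3: rhs fails.
  j=4: rhs holds; lhs holds on [2,3]. k = 2.

2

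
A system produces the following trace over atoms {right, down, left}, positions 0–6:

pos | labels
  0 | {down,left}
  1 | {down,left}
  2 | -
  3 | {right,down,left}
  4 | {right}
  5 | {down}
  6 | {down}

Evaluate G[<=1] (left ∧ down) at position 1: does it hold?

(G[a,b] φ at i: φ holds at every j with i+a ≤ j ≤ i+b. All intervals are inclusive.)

Check (left ∧ down) at every j in [1,2]:
  j=1: true
  j=2: false
Fails at j=2 → formula fails.

False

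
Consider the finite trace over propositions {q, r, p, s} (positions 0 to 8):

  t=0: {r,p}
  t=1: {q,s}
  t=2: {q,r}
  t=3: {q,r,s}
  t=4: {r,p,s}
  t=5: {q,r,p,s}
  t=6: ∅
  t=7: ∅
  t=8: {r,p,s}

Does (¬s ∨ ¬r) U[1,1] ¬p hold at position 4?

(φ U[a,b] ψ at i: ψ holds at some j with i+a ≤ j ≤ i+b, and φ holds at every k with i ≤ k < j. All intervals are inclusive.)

Need some j in [5,5] with ¬p, and (¬s ∨ ¬r) at every k in [4,j-1].
  j=5: ¬p false.
No j in the window works → until fails.

False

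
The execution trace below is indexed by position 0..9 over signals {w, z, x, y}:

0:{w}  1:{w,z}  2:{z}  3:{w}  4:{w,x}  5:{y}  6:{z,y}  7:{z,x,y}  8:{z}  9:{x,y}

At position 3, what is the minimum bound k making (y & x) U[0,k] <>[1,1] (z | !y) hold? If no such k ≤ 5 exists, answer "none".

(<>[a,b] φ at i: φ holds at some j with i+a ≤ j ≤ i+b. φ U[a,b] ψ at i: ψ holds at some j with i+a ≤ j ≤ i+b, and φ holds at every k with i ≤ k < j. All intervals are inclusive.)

Need earliest j ≥ 3 with <>[1,1] (z | !y), and (y & x) at every k in [3,j-1].
  j=3: rhs holds (empty prefix). k = 0.

0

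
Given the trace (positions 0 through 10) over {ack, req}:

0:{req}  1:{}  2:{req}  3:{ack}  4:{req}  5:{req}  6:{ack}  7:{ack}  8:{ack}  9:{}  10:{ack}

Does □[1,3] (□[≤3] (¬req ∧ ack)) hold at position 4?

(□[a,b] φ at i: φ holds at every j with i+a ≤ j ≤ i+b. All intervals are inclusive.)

Check □[≤3] (¬req ∧ ack) at every j in [5,7]:
  j=5: fails at 5
  j=6: fails at 9
  j=7: fails at 9
Fails at j=5 → formula fails.

Does not hold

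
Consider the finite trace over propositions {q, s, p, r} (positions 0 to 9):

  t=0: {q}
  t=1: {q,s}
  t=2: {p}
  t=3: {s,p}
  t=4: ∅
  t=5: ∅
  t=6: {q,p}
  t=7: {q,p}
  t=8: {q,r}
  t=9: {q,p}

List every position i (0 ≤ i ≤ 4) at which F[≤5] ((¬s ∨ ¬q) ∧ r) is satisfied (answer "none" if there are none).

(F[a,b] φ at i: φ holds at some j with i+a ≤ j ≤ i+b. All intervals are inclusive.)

3, 4

Evaluate at each i in [0,4]:
  i=0: ✗ (none in [0,5])
  i=1: ✗ (none in [1,6])
  i=2: ✗ (none in [2,7])
  i=3: ✓ (witness j=8)
  i=4: ✓ (witness j=8)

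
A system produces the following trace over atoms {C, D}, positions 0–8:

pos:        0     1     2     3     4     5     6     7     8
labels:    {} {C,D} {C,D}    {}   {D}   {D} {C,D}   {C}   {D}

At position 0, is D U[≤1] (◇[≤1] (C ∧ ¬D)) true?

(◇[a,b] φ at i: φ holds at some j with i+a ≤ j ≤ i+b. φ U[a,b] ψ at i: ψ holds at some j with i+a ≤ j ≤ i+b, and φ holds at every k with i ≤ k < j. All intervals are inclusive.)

No

Need some j in [0,1] with ◇[≤1] (C ∧ ¬D), and D at every k in [0,j-1].
  j=0: ◇[≤1] (C ∧ ¬D) — fails (none in [0,1]).
  j=1: ◇[≤1] (C ∧ ¬D) — fails (none in [1,2]).
No j in the window works → until fails.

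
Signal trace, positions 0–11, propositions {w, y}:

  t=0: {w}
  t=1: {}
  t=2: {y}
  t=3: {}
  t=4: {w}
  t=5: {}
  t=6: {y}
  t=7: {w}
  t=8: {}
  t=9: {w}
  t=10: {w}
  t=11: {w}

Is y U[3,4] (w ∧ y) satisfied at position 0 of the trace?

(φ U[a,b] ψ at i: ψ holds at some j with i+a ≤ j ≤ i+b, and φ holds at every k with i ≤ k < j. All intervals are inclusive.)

Need some j in [3,4] with (w ∧ y), and y at every k in [0,j-1].
  j=3: (w ∧ y) false.
  j=4: (w ∧ y) false.
No j in the window works → until fails.

Does not hold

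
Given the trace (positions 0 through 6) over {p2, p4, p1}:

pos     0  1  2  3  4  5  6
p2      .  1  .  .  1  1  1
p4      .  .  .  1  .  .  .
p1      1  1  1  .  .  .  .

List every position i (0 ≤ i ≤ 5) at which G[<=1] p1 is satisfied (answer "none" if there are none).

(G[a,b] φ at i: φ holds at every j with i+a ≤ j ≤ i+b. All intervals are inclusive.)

0, 1

Evaluate at each i in [0,5]:
  i=0: ✓ (all of [0,1])
  i=1: ✓ (all of [1,2])
  i=2: ✗ (fails at j=3)
  i=3: ✗ (fails at j=3)
  i=4: ✗ (fails at j=4)
  i=5: ✗ (fails at j=5)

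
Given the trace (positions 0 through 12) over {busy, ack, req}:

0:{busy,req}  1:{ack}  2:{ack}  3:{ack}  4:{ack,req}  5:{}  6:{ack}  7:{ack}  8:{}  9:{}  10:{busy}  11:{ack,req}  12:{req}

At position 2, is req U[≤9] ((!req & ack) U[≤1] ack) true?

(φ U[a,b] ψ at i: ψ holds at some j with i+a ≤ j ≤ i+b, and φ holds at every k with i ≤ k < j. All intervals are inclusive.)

True

Need some j in [2,11] with ((!req & ack) U[≤1] ack), and req at every k in [2,j-1].
  j=2: ((!req & ack) U[≤1] ack) holds; no prefix to check → satisfied.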